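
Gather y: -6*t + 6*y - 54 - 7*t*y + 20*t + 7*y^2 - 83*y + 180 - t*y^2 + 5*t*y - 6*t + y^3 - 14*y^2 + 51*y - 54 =8*t + y^3 + y^2*(-t - 7) + y*(-2*t - 26) + 72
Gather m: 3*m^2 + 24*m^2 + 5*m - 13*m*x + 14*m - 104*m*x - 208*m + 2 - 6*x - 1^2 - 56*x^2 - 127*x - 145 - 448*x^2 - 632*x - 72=27*m^2 + m*(-117*x - 189) - 504*x^2 - 765*x - 216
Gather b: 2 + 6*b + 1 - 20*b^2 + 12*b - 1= -20*b^2 + 18*b + 2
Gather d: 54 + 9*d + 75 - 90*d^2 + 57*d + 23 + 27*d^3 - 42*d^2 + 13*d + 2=27*d^3 - 132*d^2 + 79*d + 154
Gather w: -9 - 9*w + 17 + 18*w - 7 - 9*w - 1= 0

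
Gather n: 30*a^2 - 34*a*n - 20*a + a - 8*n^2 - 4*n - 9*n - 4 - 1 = 30*a^2 - 19*a - 8*n^2 + n*(-34*a - 13) - 5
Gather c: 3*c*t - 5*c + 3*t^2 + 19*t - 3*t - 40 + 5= c*(3*t - 5) + 3*t^2 + 16*t - 35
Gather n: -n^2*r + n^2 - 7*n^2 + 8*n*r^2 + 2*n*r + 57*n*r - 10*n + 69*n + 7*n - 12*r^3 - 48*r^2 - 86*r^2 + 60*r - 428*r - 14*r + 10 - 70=n^2*(-r - 6) + n*(8*r^2 + 59*r + 66) - 12*r^3 - 134*r^2 - 382*r - 60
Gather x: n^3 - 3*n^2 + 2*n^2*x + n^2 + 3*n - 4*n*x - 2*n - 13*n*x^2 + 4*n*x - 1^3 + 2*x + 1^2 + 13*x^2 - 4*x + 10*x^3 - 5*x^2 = n^3 - 2*n^2 + n + 10*x^3 + x^2*(8 - 13*n) + x*(2*n^2 - 2)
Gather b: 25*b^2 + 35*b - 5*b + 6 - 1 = 25*b^2 + 30*b + 5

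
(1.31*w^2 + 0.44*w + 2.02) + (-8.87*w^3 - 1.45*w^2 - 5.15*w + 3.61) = -8.87*w^3 - 0.14*w^2 - 4.71*w + 5.63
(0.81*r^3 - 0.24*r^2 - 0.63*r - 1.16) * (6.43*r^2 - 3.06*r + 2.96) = 5.2083*r^5 - 4.0218*r^4 - 0.918899999999999*r^3 - 6.2414*r^2 + 1.6848*r - 3.4336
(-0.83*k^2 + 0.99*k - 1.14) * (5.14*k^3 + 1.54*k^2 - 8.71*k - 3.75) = -4.2662*k^5 + 3.8104*k^4 + 2.8943*k^3 - 7.266*k^2 + 6.2169*k + 4.275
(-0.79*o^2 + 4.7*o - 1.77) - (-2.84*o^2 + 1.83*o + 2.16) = 2.05*o^2 + 2.87*o - 3.93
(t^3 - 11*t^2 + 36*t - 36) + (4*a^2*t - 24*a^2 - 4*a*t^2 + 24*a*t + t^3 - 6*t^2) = 4*a^2*t - 24*a^2 - 4*a*t^2 + 24*a*t + 2*t^3 - 17*t^2 + 36*t - 36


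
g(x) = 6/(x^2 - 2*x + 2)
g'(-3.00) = 0.17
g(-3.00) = 0.35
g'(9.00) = -0.02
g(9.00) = 0.09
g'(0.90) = 1.18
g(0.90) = 5.94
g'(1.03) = -0.36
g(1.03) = 5.99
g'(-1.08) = 0.88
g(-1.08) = 1.13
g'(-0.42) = 1.87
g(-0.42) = 1.99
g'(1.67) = -3.83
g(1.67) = 4.14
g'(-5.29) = 0.05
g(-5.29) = 0.15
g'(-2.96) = 0.17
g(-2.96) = 0.36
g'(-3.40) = 0.13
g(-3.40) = 0.29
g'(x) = 6*(2 - 2*x)/(x^2 - 2*x + 2)^2 = 12*(1 - x)/(x^2 - 2*x + 2)^2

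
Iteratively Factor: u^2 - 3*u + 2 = (u - 2)*(u - 1)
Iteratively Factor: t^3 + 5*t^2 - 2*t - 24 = (t - 2)*(t^2 + 7*t + 12) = (t - 2)*(t + 4)*(t + 3)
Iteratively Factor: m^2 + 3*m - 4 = (m + 4)*(m - 1)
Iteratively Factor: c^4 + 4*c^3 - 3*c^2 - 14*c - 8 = (c + 1)*(c^3 + 3*c^2 - 6*c - 8) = (c + 1)^2*(c^2 + 2*c - 8) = (c + 1)^2*(c + 4)*(c - 2)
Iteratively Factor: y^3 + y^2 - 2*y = (y + 2)*(y^2 - y) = y*(y + 2)*(y - 1)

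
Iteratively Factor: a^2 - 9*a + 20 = (a - 5)*(a - 4)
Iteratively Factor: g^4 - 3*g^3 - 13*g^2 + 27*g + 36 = (g - 4)*(g^3 + g^2 - 9*g - 9) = (g - 4)*(g + 3)*(g^2 - 2*g - 3) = (g - 4)*(g - 3)*(g + 3)*(g + 1)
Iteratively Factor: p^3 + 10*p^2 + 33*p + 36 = (p + 4)*(p^2 + 6*p + 9) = (p + 3)*(p + 4)*(p + 3)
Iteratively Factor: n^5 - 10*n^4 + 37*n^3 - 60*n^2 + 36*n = (n - 2)*(n^4 - 8*n^3 + 21*n^2 - 18*n) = n*(n - 2)*(n^3 - 8*n^2 + 21*n - 18) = n*(n - 3)*(n - 2)*(n^2 - 5*n + 6) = n*(n - 3)^2*(n - 2)*(n - 2)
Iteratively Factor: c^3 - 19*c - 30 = (c + 2)*(c^2 - 2*c - 15) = (c + 2)*(c + 3)*(c - 5)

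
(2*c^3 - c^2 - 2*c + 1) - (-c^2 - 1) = 2*c^3 - 2*c + 2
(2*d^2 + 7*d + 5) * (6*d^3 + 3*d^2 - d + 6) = 12*d^5 + 48*d^4 + 49*d^3 + 20*d^2 + 37*d + 30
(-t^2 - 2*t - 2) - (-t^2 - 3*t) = t - 2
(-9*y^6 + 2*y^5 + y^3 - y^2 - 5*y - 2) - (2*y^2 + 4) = -9*y^6 + 2*y^5 + y^3 - 3*y^2 - 5*y - 6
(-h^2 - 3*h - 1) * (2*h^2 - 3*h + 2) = -2*h^4 - 3*h^3 + 5*h^2 - 3*h - 2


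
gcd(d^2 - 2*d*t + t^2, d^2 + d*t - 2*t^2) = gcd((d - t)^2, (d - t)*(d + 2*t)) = -d + t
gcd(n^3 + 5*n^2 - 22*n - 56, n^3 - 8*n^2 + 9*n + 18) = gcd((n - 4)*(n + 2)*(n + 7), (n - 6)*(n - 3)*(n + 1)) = 1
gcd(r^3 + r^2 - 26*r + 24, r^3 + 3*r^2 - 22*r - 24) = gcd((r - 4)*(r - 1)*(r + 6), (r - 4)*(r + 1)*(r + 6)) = r^2 + 2*r - 24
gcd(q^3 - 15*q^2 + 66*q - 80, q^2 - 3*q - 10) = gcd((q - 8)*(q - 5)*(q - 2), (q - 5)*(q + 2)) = q - 5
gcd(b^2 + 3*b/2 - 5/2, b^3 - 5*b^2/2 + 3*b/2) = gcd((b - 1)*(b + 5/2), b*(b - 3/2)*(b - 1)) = b - 1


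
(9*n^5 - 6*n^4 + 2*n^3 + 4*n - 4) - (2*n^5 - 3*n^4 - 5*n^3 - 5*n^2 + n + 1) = 7*n^5 - 3*n^4 + 7*n^3 + 5*n^2 + 3*n - 5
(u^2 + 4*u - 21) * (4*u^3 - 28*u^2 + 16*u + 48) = 4*u^5 - 12*u^4 - 180*u^3 + 700*u^2 - 144*u - 1008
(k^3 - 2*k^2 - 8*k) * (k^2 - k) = k^5 - 3*k^4 - 6*k^3 + 8*k^2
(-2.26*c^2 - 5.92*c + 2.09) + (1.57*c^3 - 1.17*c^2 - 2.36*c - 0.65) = 1.57*c^3 - 3.43*c^2 - 8.28*c + 1.44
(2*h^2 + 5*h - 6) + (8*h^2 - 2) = 10*h^2 + 5*h - 8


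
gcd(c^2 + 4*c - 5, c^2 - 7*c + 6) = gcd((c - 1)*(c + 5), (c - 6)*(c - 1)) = c - 1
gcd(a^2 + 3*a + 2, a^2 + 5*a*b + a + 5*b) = a + 1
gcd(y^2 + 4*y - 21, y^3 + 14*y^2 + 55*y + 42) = y + 7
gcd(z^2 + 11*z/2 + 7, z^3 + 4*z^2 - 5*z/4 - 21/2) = z^2 + 11*z/2 + 7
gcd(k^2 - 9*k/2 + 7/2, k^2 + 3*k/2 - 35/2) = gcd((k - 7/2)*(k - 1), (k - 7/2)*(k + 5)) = k - 7/2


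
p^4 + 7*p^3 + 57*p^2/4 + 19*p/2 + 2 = (p + 1/2)^2*(p + 2)*(p + 4)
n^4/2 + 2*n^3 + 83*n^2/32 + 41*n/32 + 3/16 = (n/2 + 1)*(n + 1/4)*(n + 3/4)*(n + 1)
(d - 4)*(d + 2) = d^2 - 2*d - 8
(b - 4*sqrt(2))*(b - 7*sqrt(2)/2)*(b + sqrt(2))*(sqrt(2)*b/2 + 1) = sqrt(2)*b^4/2 - 11*b^3/2 + 41*b + 28*sqrt(2)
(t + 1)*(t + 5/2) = t^2 + 7*t/2 + 5/2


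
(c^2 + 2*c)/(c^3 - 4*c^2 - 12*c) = 1/(c - 6)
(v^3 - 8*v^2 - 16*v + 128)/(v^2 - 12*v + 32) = v + 4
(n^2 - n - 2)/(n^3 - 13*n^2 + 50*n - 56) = (n + 1)/(n^2 - 11*n + 28)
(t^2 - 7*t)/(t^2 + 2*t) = (t - 7)/(t + 2)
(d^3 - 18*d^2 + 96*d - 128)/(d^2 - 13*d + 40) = (d^2 - 10*d + 16)/(d - 5)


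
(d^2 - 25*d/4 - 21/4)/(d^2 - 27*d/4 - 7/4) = (4*d + 3)/(4*d + 1)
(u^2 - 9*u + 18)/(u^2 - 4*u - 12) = (u - 3)/(u + 2)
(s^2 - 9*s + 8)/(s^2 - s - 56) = (s - 1)/(s + 7)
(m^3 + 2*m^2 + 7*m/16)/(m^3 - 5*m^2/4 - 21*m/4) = (m + 1/4)/(m - 3)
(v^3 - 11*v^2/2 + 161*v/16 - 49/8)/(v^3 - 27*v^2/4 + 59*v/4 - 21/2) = (v - 7/4)/(v - 3)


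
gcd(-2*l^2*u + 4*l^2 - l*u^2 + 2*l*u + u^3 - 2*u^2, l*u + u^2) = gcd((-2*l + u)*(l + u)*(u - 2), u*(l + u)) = l + u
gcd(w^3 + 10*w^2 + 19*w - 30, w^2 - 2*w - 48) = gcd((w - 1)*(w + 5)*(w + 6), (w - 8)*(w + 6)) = w + 6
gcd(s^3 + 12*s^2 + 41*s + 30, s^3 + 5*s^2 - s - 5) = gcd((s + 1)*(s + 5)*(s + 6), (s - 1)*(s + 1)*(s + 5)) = s^2 + 6*s + 5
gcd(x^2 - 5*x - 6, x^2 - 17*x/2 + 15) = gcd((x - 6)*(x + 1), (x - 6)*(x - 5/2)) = x - 6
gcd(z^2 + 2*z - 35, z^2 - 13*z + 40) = z - 5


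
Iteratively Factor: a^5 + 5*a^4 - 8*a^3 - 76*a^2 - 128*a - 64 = (a - 4)*(a^4 + 9*a^3 + 28*a^2 + 36*a + 16) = (a - 4)*(a + 1)*(a^3 + 8*a^2 + 20*a + 16) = (a - 4)*(a + 1)*(a + 2)*(a^2 + 6*a + 8) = (a - 4)*(a + 1)*(a + 2)^2*(a + 4)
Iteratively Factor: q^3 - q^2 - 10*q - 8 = (q - 4)*(q^2 + 3*q + 2) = (q - 4)*(q + 1)*(q + 2)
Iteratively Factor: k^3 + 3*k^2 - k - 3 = (k + 1)*(k^2 + 2*k - 3) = (k - 1)*(k + 1)*(k + 3)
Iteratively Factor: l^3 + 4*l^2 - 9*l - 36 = (l - 3)*(l^2 + 7*l + 12) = (l - 3)*(l + 3)*(l + 4)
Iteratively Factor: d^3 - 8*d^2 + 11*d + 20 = (d + 1)*(d^2 - 9*d + 20) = (d - 4)*(d + 1)*(d - 5)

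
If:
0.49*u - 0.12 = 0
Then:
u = 0.24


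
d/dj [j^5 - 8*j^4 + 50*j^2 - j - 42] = 5*j^4 - 32*j^3 + 100*j - 1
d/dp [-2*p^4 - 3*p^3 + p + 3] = -8*p^3 - 9*p^2 + 1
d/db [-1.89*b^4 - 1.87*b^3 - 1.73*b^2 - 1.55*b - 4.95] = -7.56*b^3 - 5.61*b^2 - 3.46*b - 1.55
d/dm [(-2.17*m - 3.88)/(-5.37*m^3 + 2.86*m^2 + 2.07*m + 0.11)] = (-23.3058*m^3 - 56.3006*m^2 + 22.1936*m + 7.7929)/(28.8369*m^6 - 30.7164*m^5 - 14.0522*m^4 + 10.659*m^3 + 4.9141*m^2 + 0.4554*m + 0.0121)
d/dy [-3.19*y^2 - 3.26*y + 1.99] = -6.38*y - 3.26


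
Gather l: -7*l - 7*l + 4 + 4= 8 - 14*l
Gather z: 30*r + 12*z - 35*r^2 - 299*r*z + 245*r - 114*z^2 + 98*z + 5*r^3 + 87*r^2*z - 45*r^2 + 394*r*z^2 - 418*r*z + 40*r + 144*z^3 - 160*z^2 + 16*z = 5*r^3 - 80*r^2 + 315*r + 144*z^3 + z^2*(394*r - 274) + z*(87*r^2 - 717*r + 126)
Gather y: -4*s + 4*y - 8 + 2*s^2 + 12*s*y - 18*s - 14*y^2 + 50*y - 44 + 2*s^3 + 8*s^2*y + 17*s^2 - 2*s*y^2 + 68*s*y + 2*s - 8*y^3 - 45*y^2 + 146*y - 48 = 2*s^3 + 19*s^2 - 20*s - 8*y^3 + y^2*(-2*s - 59) + y*(8*s^2 + 80*s + 200) - 100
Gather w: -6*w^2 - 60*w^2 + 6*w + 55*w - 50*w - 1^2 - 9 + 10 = -66*w^2 + 11*w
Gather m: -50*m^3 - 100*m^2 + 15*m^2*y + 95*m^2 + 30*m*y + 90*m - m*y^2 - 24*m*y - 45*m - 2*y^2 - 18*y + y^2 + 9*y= -50*m^3 + m^2*(15*y - 5) + m*(-y^2 + 6*y + 45) - y^2 - 9*y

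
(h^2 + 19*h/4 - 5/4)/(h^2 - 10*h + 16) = (4*h^2 + 19*h - 5)/(4*(h^2 - 10*h + 16))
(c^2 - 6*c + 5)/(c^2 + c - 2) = (c - 5)/(c + 2)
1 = 1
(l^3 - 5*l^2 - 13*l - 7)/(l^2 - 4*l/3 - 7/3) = 3*(l^2 - 6*l - 7)/(3*l - 7)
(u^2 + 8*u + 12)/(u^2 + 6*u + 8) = (u + 6)/(u + 4)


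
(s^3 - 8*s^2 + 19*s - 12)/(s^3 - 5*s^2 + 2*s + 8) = (s^2 - 4*s + 3)/(s^2 - s - 2)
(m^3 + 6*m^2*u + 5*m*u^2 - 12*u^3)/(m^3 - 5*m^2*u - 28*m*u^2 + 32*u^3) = (-m - 3*u)/(-m + 8*u)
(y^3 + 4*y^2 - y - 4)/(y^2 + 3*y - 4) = y + 1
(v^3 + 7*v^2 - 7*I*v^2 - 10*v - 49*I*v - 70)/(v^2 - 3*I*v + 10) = (v^2 + v*(7 - 2*I) - 14*I)/(v + 2*I)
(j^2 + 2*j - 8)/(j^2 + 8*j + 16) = (j - 2)/(j + 4)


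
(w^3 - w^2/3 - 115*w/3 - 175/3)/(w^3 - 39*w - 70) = (w + 5/3)/(w + 2)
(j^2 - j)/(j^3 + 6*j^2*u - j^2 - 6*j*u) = 1/(j + 6*u)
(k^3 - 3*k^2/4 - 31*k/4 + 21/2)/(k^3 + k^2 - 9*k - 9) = (4*k^2 - 15*k + 14)/(4*(k^2 - 2*k - 3))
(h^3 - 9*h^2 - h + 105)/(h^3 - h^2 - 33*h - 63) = (h - 5)/(h + 3)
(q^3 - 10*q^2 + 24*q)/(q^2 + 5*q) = (q^2 - 10*q + 24)/(q + 5)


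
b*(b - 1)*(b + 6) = b^3 + 5*b^2 - 6*b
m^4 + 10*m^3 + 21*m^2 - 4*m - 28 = (m - 1)*(m + 2)^2*(m + 7)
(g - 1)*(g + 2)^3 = g^4 + 5*g^3 + 6*g^2 - 4*g - 8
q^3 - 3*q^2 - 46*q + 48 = (q - 8)*(q - 1)*(q + 6)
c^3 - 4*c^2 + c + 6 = (c - 3)*(c - 2)*(c + 1)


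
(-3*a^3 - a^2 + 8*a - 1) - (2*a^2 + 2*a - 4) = -3*a^3 - 3*a^2 + 6*a + 3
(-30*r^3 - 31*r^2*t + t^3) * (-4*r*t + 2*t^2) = 120*r^4*t + 64*r^3*t^2 - 62*r^2*t^3 - 4*r*t^4 + 2*t^5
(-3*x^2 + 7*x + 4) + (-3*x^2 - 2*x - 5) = -6*x^2 + 5*x - 1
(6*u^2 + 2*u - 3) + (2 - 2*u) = 6*u^2 - 1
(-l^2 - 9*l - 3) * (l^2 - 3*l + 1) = -l^4 - 6*l^3 + 23*l^2 - 3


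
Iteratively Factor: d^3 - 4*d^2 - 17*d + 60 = (d - 5)*(d^2 + d - 12) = (d - 5)*(d - 3)*(d + 4)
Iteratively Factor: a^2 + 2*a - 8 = (a + 4)*(a - 2)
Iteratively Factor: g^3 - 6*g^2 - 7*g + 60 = (g - 5)*(g^2 - g - 12) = (g - 5)*(g - 4)*(g + 3)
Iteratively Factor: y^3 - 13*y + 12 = (y - 1)*(y^2 + y - 12) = (y - 3)*(y - 1)*(y + 4)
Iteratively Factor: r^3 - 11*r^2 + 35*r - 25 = (r - 5)*(r^2 - 6*r + 5) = (r - 5)*(r - 1)*(r - 5)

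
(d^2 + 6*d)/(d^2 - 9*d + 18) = d*(d + 6)/(d^2 - 9*d + 18)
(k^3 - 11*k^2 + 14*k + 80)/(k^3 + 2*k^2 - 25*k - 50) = (k - 8)/(k + 5)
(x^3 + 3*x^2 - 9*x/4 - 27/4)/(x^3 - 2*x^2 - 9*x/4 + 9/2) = (x + 3)/(x - 2)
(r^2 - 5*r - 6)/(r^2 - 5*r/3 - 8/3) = 3*(r - 6)/(3*r - 8)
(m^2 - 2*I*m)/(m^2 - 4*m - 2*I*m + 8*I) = m/(m - 4)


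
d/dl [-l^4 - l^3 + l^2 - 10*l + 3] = -4*l^3 - 3*l^2 + 2*l - 10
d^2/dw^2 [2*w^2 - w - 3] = 4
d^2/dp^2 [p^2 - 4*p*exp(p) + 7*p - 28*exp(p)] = -4*p*exp(p) - 36*exp(p) + 2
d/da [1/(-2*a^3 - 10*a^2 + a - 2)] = (6*a^2 + 20*a - 1)/(2*a^3 + 10*a^2 - a + 2)^2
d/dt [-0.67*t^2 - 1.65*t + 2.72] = -1.34*t - 1.65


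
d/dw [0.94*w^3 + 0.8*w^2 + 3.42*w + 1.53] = 2.82*w^2 + 1.6*w + 3.42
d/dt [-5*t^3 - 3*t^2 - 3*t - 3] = -15*t^2 - 6*t - 3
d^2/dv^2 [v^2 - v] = 2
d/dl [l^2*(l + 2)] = l*(3*l + 4)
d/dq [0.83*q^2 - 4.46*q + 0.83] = 1.66*q - 4.46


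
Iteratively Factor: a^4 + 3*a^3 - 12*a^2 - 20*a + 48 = (a + 3)*(a^3 - 12*a + 16) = (a - 2)*(a + 3)*(a^2 + 2*a - 8) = (a - 2)^2*(a + 3)*(a + 4)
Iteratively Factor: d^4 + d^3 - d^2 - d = (d)*(d^3 + d^2 - d - 1) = d*(d - 1)*(d^2 + 2*d + 1) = d*(d - 1)*(d + 1)*(d + 1)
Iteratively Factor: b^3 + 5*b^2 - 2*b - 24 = (b + 4)*(b^2 + b - 6) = (b + 3)*(b + 4)*(b - 2)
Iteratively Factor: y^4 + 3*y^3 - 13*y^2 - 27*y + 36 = (y - 3)*(y^3 + 6*y^2 + 5*y - 12) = (y - 3)*(y + 4)*(y^2 + 2*y - 3) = (y - 3)*(y + 3)*(y + 4)*(y - 1)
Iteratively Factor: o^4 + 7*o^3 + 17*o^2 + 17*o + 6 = (o + 2)*(o^3 + 5*o^2 + 7*o + 3) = (o + 1)*(o + 2)*(o^2 + 4*o + 3) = (o + 1)^2*(o + 2)*(o + 3)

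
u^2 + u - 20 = (u - 4)*(u + 5)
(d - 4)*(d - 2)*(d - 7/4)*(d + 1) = d^4 - 27*d^3/4 + 43*d^2/4 + 9*d/2 - 14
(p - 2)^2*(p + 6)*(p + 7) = p^4 + 9*p^3 - 6*p^2 - 116*p + 168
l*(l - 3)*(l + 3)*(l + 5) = l^4 + 5*l^3 - 9*l^2 - 45*l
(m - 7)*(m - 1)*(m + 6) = m^3 - 2*m^2 - 41*m + 42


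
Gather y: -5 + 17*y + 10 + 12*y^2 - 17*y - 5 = 12*y^2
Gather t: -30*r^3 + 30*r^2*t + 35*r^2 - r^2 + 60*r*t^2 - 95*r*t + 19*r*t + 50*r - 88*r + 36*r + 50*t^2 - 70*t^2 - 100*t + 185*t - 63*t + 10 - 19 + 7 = -30*r^3 + 34*r^2 - 2*r + t^2*(60*r - 20) + t*(30*r^2 - 76*r + 22) - 2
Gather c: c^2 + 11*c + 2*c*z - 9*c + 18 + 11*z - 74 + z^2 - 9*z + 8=c^2 + c*(2*z + 2) + z^2 + 2*z - 48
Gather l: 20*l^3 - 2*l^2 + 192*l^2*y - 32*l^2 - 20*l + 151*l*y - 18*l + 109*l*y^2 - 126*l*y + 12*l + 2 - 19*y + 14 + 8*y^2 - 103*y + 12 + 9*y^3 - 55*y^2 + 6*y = 20*l^3 + l^2*(192*y - 34) + l*(109*y^2 + 25*y - 26) + 9*y^3 - 47*y^2 - 116*y + 28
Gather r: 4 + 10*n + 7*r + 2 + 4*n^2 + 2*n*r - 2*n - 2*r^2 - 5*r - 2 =4*n^2 + 8*n - 2*r^2 + r*(2*n + 2) + 4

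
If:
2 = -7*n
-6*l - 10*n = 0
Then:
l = 10/21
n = -2/7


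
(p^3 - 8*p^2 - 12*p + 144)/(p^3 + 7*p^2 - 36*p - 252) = (p^2 - 2*p - 24)/(p^2 + 13*p + 42)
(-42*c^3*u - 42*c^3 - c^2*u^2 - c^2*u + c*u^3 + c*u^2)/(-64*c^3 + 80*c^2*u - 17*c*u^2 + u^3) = c*(42*c^2*u + 42*c^2 + c*u^2 + c*u - u^3 - u^2)/(64*c^3 - 80*c^2*u + 17*c*u^2 - u^3)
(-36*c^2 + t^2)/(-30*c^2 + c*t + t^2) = (-6*c + t)/(-5*c + t)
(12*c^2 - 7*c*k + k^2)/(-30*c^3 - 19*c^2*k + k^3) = (-12*c^2 + 7*c*k - k^2)/(30*c^3 + 19*c^2*k - k^3)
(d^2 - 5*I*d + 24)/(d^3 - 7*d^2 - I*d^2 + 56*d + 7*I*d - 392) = (d + 3*I)/(d^2 + 7*d*(-1 + I) - 49*I)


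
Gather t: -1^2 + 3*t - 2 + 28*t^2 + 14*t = 28*t^2 + 17*t - 3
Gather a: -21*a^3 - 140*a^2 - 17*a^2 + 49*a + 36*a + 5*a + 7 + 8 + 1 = -21*a^3 - 157*a^2 + 90*a + 16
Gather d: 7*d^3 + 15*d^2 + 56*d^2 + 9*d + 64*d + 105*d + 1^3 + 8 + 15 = 7*d^3 + 71*d^2 + 178*d + 24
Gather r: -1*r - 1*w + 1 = -r - w + 1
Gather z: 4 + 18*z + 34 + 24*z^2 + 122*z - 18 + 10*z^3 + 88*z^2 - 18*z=10*z^3 + 112*z^2 + 122*z + 20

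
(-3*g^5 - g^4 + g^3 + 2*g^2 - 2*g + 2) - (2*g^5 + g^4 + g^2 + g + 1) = -5*g^5 - 2*g^4 + g^3 + g^2 - 3*g + 1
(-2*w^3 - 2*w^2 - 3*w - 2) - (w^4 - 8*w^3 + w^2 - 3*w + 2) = -w^4 + 6*w^3 - 3*w^2 - 4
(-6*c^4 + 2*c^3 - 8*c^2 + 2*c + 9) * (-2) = 12*c^4 - 4*c^3 + 16*c^2 - 4*c - 18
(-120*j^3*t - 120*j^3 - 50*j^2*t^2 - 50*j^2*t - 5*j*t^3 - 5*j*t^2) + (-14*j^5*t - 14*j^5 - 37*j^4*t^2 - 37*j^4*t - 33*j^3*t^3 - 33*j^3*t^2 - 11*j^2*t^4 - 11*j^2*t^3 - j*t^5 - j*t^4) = -14*j^5*t - 14*j^5 - 37*j^4*t^2 - 37*j^4*t - 33*j^3*t^3 - 33*j^3*t^2 - 120*j^3*t - 120*j^3 - 11*j^2*t^4 - 11*j^2*t^3 - 50*j^2*t^2 - 50*j^2*t - j*t^5 - j*t^4 - 5*j*t^3 - 5*j*t^2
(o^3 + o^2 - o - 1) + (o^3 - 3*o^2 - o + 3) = 2*o^3 - 2*o^2 - 2*o + 2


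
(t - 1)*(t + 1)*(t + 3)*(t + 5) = t^4 + 8*t^3 + 14*t^2 - 8*t - 15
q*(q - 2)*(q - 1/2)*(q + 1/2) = q^4 - 2*q^3 - q^2/4 + q/2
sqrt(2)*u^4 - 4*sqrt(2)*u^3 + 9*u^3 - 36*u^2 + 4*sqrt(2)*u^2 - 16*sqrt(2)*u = u*(u - 4)*(u + 4*sqrt(2))*(sqrt(2)*u + 1)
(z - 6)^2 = z^2 - 12*z + 36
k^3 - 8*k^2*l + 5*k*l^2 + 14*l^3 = (k - 7*l)*(k - 2*l)*(k + l)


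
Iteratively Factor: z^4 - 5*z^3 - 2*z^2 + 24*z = (z - 3)*(z^3 - 2*z^2 - 8*z) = z*(z - 3)*(z^2 - 2*z - 8) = z*(z - 3)*(z + 2)*(z - 4)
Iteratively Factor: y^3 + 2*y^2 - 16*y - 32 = (y + 4)*(y^2 - 2*y - 8) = (y + 2)*(y + 4)*(y - 4)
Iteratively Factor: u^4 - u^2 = (u)*(u^3 - u) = u*(u - 1)*(u^2 + u) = u*(u - 1)*(u + 1)*(u)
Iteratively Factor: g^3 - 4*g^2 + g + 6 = (g - 3)*(g^2 - g - 2) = (g - 3)*(g + 1)*(g - 2)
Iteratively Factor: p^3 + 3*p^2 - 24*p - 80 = (p + 4)*(p^2 - p - 20) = (p - 5)*(p + 4)*(p + 4)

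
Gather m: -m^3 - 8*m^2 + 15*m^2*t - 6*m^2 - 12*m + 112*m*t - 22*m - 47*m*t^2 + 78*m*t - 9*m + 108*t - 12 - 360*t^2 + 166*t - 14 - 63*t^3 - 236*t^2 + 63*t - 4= -m^3 + m^2*(15*t - 14) + m*(-47*t^2 + 190*t - 43) - 63*t^3 - 596*t^2 + 337*t - 30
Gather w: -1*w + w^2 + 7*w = w^2 + 6*w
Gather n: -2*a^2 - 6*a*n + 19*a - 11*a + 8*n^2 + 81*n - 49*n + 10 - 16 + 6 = -2*a^2 + 8*a + 8*n^2 + n*(32 - 6*a)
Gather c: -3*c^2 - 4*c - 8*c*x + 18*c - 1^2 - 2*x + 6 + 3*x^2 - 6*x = -3*c^2 + c*(14 - 8*x) + 3*x^2 - 8*x + 5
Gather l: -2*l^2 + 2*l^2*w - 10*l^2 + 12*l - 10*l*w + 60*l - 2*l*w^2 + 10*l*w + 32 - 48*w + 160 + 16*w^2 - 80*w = l^2*(2*w - 12) + l*(72 - 2*w^2) + 16*w^2 - 128*w + 192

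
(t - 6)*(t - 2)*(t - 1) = t^3 - 9*t^2 + 20*t - 12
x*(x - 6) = x^2 - 6*x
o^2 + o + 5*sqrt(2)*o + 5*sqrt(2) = (o + 1)*(o + 5*sqrt(2))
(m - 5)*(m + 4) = m^2 - m - 20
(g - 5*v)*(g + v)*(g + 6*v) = g^3 + 2*g^2*v - 29*g*v^2 - 30*v^3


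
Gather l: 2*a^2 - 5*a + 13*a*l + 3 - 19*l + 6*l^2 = 2*a^2 - 5*a + 6*l^2 + l*(13*a - 19) + 3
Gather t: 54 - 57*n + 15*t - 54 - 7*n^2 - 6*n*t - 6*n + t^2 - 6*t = -7*n^2 - 63*n + t^2 + t*(9 - 6*n)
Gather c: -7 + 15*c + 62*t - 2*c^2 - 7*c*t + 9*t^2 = -2*c^2 + c*(15 - 7*t) + 9*t^2 + 62*t - 7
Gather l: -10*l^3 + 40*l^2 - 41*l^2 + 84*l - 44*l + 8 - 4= -10*l^3 - l^2 + 40*l + 4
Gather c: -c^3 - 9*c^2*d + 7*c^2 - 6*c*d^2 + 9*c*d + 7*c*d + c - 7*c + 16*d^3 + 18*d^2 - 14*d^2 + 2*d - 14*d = -c^3 + c^2*(7 - 9*d) + c*(-6*d^2 + 16*d - 6) + 16*d^3 + 4*d^2 - 12*d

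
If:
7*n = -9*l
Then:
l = -7*n/9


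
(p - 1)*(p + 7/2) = p^2 + 5*p/2 - 7/2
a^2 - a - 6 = (a - 3)*(a + 2)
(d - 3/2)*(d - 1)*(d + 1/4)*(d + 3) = d^4 + 3*d^3/4 - 47*d^2/8 + 3*d + 9/8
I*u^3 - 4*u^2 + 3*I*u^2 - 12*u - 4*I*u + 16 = (u + 4)*(u + 4*I)*(I*u - I)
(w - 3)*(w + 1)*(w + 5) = w^3 + 3*w^2 - 13*w - 15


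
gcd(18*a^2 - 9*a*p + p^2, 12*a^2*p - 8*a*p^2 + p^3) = -6*a + p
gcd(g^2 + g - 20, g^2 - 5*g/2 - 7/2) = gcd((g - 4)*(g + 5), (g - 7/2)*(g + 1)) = 1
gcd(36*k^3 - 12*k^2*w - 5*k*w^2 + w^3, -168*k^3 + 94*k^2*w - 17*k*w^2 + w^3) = -6*k + w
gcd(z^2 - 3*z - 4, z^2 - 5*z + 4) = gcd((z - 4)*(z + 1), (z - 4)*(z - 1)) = z - 4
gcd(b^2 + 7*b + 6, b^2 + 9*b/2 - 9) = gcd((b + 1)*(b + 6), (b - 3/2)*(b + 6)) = b + 6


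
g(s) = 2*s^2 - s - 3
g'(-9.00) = -37.00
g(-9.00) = 168.00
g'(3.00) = 11.00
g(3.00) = 12.00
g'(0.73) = 1.92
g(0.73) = -2.66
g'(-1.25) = -6.00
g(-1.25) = 1.38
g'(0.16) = -0.36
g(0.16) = -3.11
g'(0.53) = 1.12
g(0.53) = -2.97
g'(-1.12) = -5.48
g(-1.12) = 0.63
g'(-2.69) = -11.76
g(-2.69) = 14.16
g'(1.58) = 5.32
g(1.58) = 0.41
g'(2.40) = 8.60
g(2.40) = 6.12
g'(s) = 4*s - 1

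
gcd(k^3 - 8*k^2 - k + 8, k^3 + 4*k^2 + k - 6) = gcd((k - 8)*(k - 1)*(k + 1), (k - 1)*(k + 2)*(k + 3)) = k - 1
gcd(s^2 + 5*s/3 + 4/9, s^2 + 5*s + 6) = 1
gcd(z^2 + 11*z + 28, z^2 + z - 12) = z + 4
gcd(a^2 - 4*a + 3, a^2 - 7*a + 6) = a - 1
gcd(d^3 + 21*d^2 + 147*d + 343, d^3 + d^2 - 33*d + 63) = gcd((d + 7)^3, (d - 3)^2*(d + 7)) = d + 7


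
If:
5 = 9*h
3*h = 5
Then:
No Solution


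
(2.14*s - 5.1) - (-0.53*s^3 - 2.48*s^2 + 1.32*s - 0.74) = 0.53*s^3 + 2.48*s^2 + 0.82*s - 4.36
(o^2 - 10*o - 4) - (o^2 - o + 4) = -9*o - 8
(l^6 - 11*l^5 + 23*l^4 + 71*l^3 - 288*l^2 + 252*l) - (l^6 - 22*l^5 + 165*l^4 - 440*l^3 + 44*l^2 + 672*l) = 11*l^5 - 142*l^4 + 511*l^3 - 332*l^2 - 420*l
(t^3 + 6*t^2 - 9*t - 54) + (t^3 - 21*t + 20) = 2*t^3 + 6*t^2 - 30*t - 34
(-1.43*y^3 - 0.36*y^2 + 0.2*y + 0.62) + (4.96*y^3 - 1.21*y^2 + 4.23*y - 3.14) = 3.53*y^3 - 1.57*y^2 + 4.43*y - 2.52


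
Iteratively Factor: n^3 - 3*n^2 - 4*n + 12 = (n - 2)*(n^2 - n - 6) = (n - 2)*(n + 2)*(n - 3)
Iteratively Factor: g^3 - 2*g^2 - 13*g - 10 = (g + 1)*(g^2 - 3*g - 10) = (g + 1)*(g + 2)*(g - 5)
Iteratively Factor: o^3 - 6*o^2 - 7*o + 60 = (o - 4)*(o^2 - 2*o - 15) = (o - 4)*(o + 3)*(o - 5)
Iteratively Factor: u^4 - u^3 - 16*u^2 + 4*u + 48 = (u - 4)*(u^3 + 3*u^2 - 4*u - 12) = (u - 4)*(u + 2)*(u^2 + u - 6) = (u - 4)*(u + 2)*(u + 3)*(u - 2)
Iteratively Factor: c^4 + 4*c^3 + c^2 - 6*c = (c)*(c^3 + 4*c^2 + c - 6) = c*(c - 1)*(c^2 + 5*c + 6) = c*(c - 1)*(c + 2)*(c + 3)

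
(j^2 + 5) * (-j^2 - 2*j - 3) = -j^4 - 2*j^3 - 8*j^2 - 10*j - 15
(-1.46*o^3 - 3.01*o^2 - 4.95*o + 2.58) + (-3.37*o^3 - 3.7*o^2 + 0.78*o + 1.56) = -4.83*o^3 - 6.71*o^2 - 4.17*o + 4.14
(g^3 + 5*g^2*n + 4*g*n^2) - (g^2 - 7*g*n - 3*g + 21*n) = g^3 + 5*g^2*n - g^2 + 4*g*n^2 + 7*g*n + 3*g - 21*n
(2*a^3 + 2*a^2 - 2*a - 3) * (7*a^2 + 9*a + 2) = 14*a^5 + 32*a^4 + 8*a^3 - 35*a^2 - 31*a - 6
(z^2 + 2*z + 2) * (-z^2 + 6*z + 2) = -z^4 + 4*z^3 + 12*z^2 + 16*z + 4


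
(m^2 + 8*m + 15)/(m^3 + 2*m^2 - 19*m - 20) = (m + 3)/(m^2 - 3*m - 4)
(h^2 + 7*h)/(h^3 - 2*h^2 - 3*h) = (h + 7)/(h^2 - 2*h - 3)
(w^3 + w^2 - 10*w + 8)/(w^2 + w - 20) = (w^3 + w^2 - 10*w + 8)/(w^2 + w - 20)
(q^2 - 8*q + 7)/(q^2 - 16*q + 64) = (q^2 - 8*q + 7)/(q^2 - 16*q + 64)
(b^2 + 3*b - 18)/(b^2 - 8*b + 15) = (b + 6)/(b - 5)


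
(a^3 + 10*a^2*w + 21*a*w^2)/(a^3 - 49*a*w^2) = (-a - 3*w)/(-a + 7*w)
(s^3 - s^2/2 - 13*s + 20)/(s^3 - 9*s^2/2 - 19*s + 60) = (s - 2)/(s - 6)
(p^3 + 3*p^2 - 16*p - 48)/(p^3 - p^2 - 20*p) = (p^2 - p - 12)/(p*(p - 5))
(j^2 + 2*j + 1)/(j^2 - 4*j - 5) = (j + 1)/(j - 5)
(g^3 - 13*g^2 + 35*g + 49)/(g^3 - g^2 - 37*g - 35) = (g - 7)/(g + 5)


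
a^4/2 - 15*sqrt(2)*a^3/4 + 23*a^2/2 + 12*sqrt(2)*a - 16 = (a/2 + sqrt(2)/2)*(a - 4*sqrt(2))^2*(a - sqrt(2)/2)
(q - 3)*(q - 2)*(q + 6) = q^3 + q^2 - 24*q + 36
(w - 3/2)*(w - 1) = w^2 - 5*w/2 + 3/2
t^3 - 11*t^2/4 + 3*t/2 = t*(t - 2)*(t - 3/4)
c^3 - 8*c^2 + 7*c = c*(c - 7)*(c - 1)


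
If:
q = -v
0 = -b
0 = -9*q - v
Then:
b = 0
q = 0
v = 0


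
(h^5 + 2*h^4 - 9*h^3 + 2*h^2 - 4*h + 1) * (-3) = -3*h^5 - 6*h^4 + 27*h^3 - 6*h^2 + 12*h - 3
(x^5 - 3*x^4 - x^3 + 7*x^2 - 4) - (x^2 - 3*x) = x^5 - 3*x^4 - x^3 + 6*x^2 + 3*x - 4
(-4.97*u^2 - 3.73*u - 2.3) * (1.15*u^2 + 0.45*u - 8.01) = -5.7155*u^4 - 6.526*u^3 + 35.4862*u^2 + 28.8423*u + 18.423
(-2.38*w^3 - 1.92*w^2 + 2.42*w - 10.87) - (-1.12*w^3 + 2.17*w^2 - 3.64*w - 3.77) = -1.26*w^3 - 4.09*w^2 + 6.06*w - 7.1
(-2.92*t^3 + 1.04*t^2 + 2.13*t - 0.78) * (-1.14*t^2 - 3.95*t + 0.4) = 3.3288*t^5 + 10.3484*t^4 - 7.7042*t^3 - 7.1083*t^2 + 3.933*t - 0.312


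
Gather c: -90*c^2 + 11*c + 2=-90*c^2 + 11*c + 2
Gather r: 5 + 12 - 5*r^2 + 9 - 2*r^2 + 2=28 - 7*r^2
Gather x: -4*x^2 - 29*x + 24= -4*x^2 - 29*x + 24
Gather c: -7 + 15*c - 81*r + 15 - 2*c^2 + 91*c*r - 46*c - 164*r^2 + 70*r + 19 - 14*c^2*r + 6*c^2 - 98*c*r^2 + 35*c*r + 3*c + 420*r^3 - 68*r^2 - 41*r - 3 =c^2*(4 - 14*r) + c*(-98*r^2 + 126*r - 28) + 420*r^3 - 232*r^2 - 52*r + 24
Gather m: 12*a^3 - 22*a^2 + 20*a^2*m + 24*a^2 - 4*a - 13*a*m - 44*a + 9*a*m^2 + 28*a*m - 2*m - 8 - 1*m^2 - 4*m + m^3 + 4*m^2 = 12*a^3 + 2*a^2 - 48*a + m^3 + m^2*(9*a + 3) + m*(20*a^2 + 15*a - 6) - 8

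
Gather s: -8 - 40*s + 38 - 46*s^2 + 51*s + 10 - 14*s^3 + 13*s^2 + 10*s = -14*s^3 - 33*s^2 + 21*s + 40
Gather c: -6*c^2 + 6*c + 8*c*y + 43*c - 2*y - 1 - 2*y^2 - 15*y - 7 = -6*c^2 + c*(8*y + 49) - 2*y^2 - 17*y - 8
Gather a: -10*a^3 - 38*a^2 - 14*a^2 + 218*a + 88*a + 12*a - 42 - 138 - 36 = -10*a^3 - 52*a^2 + 318*a - 216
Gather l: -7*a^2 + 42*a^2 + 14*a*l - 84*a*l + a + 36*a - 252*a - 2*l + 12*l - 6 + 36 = 35*a^2 - 215*a + l*(10 - 70*a) + 30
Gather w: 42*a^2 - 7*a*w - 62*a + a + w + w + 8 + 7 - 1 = 42*a^2 - 61*a + w*(2 - 7*a) + 14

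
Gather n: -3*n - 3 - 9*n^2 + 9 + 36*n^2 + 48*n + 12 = 27*n^2 + 45*n + 18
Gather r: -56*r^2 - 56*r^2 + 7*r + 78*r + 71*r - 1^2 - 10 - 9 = -112*r^2 + 156*r - 20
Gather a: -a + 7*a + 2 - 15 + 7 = 6*a - 6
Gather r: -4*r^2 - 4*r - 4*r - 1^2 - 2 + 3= -4*r^2 - 8*r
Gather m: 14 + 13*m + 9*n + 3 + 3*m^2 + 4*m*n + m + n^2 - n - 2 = 3*m^2 + m*(4*n + 14) + n^2 + 8*n + 15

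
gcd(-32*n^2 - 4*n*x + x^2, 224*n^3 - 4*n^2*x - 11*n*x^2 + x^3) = -32*n^2 - 4*n*x + x^2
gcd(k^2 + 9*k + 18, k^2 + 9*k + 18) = k^2 + 9*k + 18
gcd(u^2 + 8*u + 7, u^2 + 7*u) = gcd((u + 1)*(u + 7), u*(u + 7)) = u + 7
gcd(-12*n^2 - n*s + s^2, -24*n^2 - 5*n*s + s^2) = 3*n + s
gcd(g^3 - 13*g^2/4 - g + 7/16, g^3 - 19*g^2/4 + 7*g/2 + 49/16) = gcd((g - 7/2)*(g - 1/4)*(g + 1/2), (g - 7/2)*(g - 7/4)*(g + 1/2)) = g^2 - 3*g - 7/4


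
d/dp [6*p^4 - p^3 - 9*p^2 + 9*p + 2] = 24*p^3 - 3*p^2 - 18*p + 9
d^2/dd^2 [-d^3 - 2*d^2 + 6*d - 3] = -6*d - 4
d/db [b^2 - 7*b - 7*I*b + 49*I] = 2*b - 7 - 7*I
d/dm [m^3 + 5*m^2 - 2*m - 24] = 3*m^2 + 10*m - 2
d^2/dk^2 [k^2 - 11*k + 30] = 2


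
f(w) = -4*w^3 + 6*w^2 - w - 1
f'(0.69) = 1.57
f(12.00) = -6061.00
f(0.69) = -0.15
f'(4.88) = -228.21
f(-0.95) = 8.79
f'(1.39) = -7.51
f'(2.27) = -35.59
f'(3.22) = -86.78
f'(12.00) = -1585.00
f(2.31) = -20.60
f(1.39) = -1.54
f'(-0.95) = -23.23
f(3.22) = -75.55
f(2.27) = -19.14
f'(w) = -12*w^2 + 12*w - 1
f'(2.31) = -37.31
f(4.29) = -210.68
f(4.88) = -327.85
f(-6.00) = 1085.00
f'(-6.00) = -505.00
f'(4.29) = -170.37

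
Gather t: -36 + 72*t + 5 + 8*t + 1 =80*t - 30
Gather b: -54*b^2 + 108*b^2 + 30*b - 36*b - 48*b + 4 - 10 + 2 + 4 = 54*b^2 - 54*b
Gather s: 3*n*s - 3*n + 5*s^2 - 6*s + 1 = -3*n + 5*s^2 + s*(3*n - 6) + 1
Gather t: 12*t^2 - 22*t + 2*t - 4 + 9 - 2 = 12*t^2 - 20*t + 3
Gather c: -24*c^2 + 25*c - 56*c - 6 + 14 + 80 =-24*c^2 - 31*c + 88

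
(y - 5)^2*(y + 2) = y^3 - 8*y^2 + 5*y + 50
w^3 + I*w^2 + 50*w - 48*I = (w - 6*I)*(w - I)*(w + 8*I)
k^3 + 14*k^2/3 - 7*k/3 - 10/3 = (k - 1)*(k + 2/3)*(k + 5)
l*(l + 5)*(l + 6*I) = l^3 + 5*l^2 + 6*I*l^2 + 30*I*l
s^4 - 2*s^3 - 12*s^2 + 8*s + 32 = (s - 4)*(s - 2)*(s + 2)^2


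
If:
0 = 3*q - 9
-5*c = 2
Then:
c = -2/5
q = 3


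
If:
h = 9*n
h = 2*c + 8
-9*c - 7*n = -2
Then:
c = -2/5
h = 36/5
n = 4/5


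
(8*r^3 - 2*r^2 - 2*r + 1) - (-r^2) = 8*r^3 - r^2 - 2*r + 1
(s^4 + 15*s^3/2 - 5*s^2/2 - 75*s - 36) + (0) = s^4 + 15*s^3/2 - 5*s^2/2 - 75*s - 36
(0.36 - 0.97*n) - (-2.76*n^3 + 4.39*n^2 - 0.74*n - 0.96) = 2.76*n^3 - 4.39*n^2 - 0.23*n + 1.32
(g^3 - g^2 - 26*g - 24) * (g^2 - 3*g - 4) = g^5 - 4*g^4 - 27*g^3 + 58*g^2 + 176*g + 96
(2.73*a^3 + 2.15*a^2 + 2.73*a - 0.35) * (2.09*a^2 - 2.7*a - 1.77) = 5.7057*a^5 - 2.8775*a^4 - 4.9314*a^3 - 11.908*a^2 - 3.8871*a + 0.6195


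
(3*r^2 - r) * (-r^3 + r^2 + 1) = -3*r^5 + 4*r^4 - r^3 + 3*r^2 - r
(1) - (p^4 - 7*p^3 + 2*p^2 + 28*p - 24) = -p^4 + 7*p^3 - 2*p^2 - 28*p + 25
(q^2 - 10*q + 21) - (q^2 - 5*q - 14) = 35 - 5*q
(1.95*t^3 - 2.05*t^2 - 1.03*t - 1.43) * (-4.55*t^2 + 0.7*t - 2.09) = -8.8725*t^5 + 10.6925*t^4 - 0.824*t^3 + 10.07*t^2 + 1.1517*t + 2.9887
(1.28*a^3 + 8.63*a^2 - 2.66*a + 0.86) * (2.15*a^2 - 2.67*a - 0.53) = 2.752*a^5 + 15.1369*a^4 - 29.4395*a^3 + 4.3773*a^2 - 0.8864*a - 0.4558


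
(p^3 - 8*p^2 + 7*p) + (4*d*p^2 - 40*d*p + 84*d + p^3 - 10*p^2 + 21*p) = 4*d*p^2 - 40*d*p + 84*d + 2*p^3 - 18*p^2 + 28*p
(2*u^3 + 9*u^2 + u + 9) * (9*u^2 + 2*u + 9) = 18*u^5 + 85*u^4 + 45*u^3 + 164*u^2 + 27*u + 81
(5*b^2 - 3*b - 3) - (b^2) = 4*b^2 - 3*b - 3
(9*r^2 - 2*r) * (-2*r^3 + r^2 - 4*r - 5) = -18*r^5 + 13*r^4 - 38*r^3 - 37*r^2 + 10*r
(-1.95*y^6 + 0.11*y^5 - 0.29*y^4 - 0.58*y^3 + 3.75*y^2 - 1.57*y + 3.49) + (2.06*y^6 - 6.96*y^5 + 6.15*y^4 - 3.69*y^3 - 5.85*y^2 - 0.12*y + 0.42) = 0.11*y^6 - 6.85*y^5 + 5.86*y^4 - 4.27*y^3 - 2.1*y^2 - 1.69*y + 3.91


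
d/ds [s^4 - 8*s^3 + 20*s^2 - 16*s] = 4*s^3 - 24*s^2 + 40*s - 16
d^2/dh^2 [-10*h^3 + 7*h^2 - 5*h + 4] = 14 - 60*h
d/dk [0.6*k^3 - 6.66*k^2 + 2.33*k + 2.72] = 1.8*k^2 - 13.32*k + 2.33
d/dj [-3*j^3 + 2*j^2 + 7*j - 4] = -9*j^2 + 4*j + 7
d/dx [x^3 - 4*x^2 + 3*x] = 3*x^2 - 8*x + 3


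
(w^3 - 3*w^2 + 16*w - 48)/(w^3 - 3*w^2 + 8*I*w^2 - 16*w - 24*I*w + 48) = (w - 4*I)/(w + 4*I)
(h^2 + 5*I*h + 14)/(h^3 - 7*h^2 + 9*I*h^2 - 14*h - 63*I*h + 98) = (h - 2*I)/(h^2 + h*(-7 + 2*I) - 14*I)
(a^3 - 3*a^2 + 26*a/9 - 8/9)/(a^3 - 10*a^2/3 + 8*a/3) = (3*a^2 - 5*a + 2)/(3*a*(a - 2))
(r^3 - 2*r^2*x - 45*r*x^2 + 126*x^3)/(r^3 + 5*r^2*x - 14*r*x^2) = (-r^2 + 9*r*x - 18*x^2)/(r*(-r + 2*x))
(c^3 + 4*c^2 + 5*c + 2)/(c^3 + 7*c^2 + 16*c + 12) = (c^2 + 2*c + 1)/(c^2 + 5*c + 6)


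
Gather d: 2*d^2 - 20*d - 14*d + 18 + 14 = 2*d^2 - 34*d + 32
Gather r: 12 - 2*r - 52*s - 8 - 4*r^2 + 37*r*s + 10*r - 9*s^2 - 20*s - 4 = -4*r^2 + r*(37*s + 8) - 9*s^2 - 72*s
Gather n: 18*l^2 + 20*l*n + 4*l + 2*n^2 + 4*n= 18*l^2 + 4*l + 2*n^2 + n*(20*l + 4)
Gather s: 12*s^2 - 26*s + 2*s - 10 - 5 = 12*s^2 - 24*s - 15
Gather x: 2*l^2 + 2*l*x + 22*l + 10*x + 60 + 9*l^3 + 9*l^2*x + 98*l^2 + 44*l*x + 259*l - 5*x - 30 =9*l^3 + 100*l^2 + 281*l + x*(9*l^2 + 46*l + 5) + 30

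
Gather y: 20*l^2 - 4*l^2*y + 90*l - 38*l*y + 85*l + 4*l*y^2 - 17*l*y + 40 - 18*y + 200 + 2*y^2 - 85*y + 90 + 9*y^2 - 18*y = 20*l^2 + 175*l + y^2*(4*l + 11) + y*(-4*l^2 - 55*l - 121) + 330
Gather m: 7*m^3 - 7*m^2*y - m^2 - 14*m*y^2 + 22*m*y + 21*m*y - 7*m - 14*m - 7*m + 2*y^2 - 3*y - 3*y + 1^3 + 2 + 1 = 7*m^3 + m^2*(-7*y - 1) + m*(-14*y^2 + 43*y - 28) + 2*y^2 - 6*y + 4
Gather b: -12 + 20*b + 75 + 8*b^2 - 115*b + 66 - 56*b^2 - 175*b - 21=-48*b^2 - 270*b + 108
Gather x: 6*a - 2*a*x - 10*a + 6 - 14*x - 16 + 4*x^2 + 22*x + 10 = -4*a + 4*x^2 + x*(8 - 2*a)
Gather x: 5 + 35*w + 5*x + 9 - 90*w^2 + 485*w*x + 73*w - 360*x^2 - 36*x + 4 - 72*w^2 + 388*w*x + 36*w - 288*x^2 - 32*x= -162*w^2 + 144*w - 648*x^2 + x*(873*w - 63) + 18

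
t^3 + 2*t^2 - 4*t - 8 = (t - 2)*(t + 2)^2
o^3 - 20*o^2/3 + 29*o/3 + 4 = (o - 4)*(o - 3)*(o + 1/3)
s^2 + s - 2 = (s - 1)*(s + 2)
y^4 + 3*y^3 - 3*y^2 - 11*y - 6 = (y - 2)*(y + 1)^2*(y + 3)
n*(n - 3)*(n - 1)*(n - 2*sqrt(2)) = n^4 - 4*n^3 - 2*sqrt(2)*n^3 + 3*n^2 + 8*sqrt(2)*n^2 - 6*sqrt(2)*n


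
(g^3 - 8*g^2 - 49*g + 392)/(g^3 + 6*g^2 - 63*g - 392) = (g - 7)/(g + 7)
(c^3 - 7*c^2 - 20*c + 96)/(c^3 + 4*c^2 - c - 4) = (c^2 - 11*c + 24)/(c^2 - 1)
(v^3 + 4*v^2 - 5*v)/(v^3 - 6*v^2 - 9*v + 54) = v*(v^2 + 4*v - 5)/(v^3 - 6*v^2 - 9*v + 54)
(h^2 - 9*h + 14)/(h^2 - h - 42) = (h - 2)/(h + 6)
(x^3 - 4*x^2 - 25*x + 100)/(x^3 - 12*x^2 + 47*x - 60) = (x + 5)/(x - 3)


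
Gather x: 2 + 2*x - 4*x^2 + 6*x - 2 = -4*x^2 + 8*x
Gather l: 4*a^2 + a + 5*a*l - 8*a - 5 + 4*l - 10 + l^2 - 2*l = 4*a^2 - 7*a + l^2 + l*(5*a + 2) - 15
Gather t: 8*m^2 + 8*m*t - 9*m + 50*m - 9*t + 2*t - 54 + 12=8*m^2 + 41*m + t*(8*m - 7) - 42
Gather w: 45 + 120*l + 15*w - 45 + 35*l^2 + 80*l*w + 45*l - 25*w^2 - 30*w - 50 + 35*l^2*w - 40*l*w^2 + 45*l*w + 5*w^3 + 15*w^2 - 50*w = 35*l^2 + 165*l + 5*w^3 + w^2*(-40*l - 10) + w*(35*l^2 + 125*l - 65) - 50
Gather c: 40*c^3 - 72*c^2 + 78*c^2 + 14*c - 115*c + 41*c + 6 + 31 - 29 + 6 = 40*c^3 + 6*c^2 - 60*c + 14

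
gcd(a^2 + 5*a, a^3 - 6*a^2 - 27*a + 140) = a + 5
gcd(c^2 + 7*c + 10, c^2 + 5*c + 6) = c + 2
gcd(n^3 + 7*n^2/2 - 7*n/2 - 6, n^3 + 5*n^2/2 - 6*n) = n^2 + 5*n/2 - 6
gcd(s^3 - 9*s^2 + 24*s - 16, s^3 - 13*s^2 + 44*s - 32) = s^2 - 5*s + 4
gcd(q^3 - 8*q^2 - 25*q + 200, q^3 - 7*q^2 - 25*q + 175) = q^2 - 25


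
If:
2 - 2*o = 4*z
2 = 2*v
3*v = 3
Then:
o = 1 - 2*z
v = 1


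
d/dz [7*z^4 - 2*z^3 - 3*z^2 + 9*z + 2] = 28*z^3 - 6*z^2 - 6*z + 9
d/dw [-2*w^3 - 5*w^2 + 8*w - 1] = -6*w^2 - 10*w + 8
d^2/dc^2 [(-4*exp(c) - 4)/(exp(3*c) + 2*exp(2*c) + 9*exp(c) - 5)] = (-16*exp(6*c) - 60*exp(5*c) + 40*exp(4*c) - 324*exp(3*c) - 636*exp(2*c) - 664*exp(c) - 280)*exp(c)/(exp(9*c) + 6*exp(8*c) + 39*exp(7*c) + 101*exp(6*c) + 291*exp(5*c) + 156*exp(4*c) + 264*exp(3*c) - 1065*exp(2*c) + 675*exp(c) - 125)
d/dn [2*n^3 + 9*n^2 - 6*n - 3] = 6*n^2 + 18*n - 6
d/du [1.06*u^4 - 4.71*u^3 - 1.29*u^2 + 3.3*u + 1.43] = 4.24*u^3 - 14.13*u^2 - 2.58*u + 3.3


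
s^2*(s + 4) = s^3 + 4*s^2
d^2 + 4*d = d*(d + 4)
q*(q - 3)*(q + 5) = q^3 + 2*q^2 - 15*q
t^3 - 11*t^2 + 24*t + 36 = (t - 6)^2*(t + 1)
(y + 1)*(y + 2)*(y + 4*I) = y^3 + 3*y^2 + 4*I*y^2 + 2*y + 12*I*y + 8*I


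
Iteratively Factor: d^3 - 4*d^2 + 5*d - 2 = (d - 1)*(d^2 - 3*d + 2) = (d - 1)^2*(d - 2)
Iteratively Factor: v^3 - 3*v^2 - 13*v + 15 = (v - 5)*(v^2 + 2*v - 3) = (v - 5)*(v - 1)*(v + 3)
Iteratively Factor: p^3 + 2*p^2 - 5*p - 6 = (p + 1)*(p^2 + p - 6) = (p - 2)*(p + 1)*(p + 3)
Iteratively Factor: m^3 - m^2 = (m - 1)*(m^2) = m*(m - 1)*(m)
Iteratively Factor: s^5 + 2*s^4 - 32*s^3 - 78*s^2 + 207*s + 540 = (s - 5)*(s^4 + 7*s^3 + 3*s^2 - 63*s - 108) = (s - 5)*(s + 3)*(s^3 + 4*s^2 - 9*s - 36) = (s - 5)*(s - 3)*(s + 3)*(s^2 + 7*s + 12) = (s - 5)*(s - 3)*(s + 3)*(s + 4)*(s + 3)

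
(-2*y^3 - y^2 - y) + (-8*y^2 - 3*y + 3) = -2*y^3 - 9*y^2 - 4*y + 3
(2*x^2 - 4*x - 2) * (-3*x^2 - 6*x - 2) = -6*x^4 + 26*x^2 + 20*x + 4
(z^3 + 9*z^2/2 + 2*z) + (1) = z^3 + 9*z^2/2 + 2*z + 1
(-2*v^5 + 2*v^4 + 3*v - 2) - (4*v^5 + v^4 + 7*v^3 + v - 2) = -6*v^5 + v^4 - 7*v^3 + 2*v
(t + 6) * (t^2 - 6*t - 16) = t^3 - 52*t - 96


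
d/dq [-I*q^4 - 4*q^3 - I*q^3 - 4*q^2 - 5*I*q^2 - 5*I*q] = -4*I*q^3 - 3*q^2*(4 + I) - 2*q*(4 + 5*I) - 5*I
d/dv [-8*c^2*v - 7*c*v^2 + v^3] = -8*c^2 - 14*c*v + 3*v^2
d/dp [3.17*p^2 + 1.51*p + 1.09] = 6.34*p + 1.51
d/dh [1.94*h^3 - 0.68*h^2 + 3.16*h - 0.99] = 5.82*h^2 - 1.36*h + 3.16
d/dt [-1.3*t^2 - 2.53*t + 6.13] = -2.6*t - 2.53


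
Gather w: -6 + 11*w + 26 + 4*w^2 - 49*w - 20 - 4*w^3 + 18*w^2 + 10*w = -4*w^3 + 22*w^2 - 28*w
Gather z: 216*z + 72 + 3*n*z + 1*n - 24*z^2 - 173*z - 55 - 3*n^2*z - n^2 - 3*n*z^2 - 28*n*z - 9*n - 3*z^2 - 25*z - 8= -n^2 - 8*n + z^2*(-3*n - 27) + z*(-3*n^2 - 25*n + 18) + 9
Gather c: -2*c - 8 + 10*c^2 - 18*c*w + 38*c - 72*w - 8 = 10*c^2 + c*(36 - 18*w) - 72*w - 16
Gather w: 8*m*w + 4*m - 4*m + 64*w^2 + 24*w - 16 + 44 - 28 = 64*w^2 + w*(8*m + 24)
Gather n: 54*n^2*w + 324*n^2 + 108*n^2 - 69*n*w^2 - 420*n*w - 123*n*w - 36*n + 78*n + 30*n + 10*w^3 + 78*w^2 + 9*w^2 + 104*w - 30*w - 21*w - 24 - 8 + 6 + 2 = n^2*(54*w + 432) + n*(-69*w^2 - 543*w + 72) + 10*w^3 + 87*w^2 + 53*w - 24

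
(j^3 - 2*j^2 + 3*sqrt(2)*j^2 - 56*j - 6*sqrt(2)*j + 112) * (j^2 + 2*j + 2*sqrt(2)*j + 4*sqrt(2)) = j^5 + 5*sqrt(2)*j^4 - 48*j^3 - 132*sqrt(2)*j^2 + 176*j + 448*sqrt(2)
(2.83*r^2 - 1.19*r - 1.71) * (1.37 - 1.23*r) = -3.4809*r^3 + 5.3408*r^2 + 0.473*r - 2.3427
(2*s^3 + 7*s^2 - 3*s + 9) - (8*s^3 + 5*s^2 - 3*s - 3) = -6*s^3 + 2*s^2 + 12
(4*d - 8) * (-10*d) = -40*d^2 + 80*d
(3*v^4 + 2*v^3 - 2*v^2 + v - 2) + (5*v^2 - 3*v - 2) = 3*v^4 + 2*v^3 + 3*v^2 - 2*v - 4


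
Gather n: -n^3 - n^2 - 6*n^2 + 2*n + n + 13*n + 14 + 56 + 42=-n^3 - 7*n^2 + 16*n + 112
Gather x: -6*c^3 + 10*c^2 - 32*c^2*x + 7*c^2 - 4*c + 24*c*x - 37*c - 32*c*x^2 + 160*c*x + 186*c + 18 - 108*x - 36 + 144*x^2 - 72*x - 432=-6*c^3 + 17*c^2 + 145*c + x^2*(144 - 32*c) + x*(-32*c^2 + 184*c - 180) - 450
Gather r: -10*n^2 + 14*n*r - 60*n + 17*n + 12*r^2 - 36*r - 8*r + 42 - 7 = -10*n^2 - 43*n + 12*r^2 + r*(14*n - 44) + 35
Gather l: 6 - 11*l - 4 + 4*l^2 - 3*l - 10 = 4*l^2 - 14*l - 8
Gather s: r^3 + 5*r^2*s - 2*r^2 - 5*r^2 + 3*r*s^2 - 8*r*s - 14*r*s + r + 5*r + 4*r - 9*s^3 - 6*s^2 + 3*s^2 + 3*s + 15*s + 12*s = r^3 - 7*r^2 + 10*r - 9*s^3 + s^2*(3*r - 3) + s*(5*r^2 - 22*r + 30)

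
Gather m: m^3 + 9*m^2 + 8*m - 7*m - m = m^3 + 9*m^2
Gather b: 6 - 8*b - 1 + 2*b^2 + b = 2*b^2 - 7*b + 5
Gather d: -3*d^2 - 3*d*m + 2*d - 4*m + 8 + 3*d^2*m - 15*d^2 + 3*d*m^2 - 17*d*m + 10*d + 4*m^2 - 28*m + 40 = d^2*(3*m - 18) + d*(3*m^2 - 20*m + 12) + 4*m^2 - 32*m + 48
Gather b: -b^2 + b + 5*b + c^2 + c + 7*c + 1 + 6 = -b^2 + 6*b + c^2 + 8*c + 7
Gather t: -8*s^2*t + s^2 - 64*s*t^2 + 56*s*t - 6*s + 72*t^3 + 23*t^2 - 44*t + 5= s^2 - 6*s + 72*t^3 + t^2*(23 - 64*s) + t*(-8*s^2 + 56*s - 44) + 5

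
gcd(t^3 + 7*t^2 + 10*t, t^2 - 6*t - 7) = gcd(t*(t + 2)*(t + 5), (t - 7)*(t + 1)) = 1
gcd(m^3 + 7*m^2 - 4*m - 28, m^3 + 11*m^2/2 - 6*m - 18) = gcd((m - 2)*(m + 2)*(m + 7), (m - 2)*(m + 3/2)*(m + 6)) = m - 2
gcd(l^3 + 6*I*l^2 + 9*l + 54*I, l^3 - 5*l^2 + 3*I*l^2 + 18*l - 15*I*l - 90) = l^2 + 3*I*l + 18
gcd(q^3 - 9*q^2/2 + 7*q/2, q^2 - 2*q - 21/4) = q - 7/2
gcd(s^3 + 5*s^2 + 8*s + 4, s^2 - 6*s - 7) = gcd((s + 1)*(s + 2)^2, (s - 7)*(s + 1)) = s + 1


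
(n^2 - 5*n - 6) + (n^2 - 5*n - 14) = 2*n^2 - 10*n - 20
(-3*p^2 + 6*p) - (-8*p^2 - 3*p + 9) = 5*p^2 + 9*p - 9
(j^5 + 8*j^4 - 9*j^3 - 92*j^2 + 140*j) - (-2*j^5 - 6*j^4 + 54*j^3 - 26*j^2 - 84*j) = 3*j^5 + 14*j^4 - 63*j^3 - 66*j^2 + 224*j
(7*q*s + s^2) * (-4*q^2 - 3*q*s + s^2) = -28*q^3*s - 25*q^2*s^2 + 4*q*s^3 + s^4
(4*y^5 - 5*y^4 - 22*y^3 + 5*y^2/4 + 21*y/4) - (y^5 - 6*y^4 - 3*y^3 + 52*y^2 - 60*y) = 3*y^5 + y^4 - 19*y^3 - 203*y^2/4 + 261*y/4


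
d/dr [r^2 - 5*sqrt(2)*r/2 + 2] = 2*r - 5*sqrt(2)/2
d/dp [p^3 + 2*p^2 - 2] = p*(3*p + 4)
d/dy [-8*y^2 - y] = -16*y - 1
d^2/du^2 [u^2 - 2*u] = 2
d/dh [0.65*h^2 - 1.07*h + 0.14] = 1.3*h - 1.07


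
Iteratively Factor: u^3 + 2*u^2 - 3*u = (u)*(u^2 + 2*u - 3) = u*(u - 1)*(u + 3)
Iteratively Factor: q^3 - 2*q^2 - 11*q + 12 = (q - 1)*(q^2 - q - 12) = (q - 1)*(q + 3)*(q - 4)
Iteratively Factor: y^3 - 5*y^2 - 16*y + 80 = (y + 4)*(y^2 - 9*y + 20) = (y - 4)*(y + 4)*(y - 5)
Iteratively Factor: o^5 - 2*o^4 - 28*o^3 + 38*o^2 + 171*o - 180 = (o - 3)*(o^4 + o^3 - 25*o^2 - 37*o + 60) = (o - 3)*(o - 1)*(o^3 + 2*o^2 - 23*o - 60) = (o - 5)*(o - 3)*(o - 1)*(o^2 + 7*o + 12) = (o - 5)*(o - 3)*(o - 1)*(o + 4)*(o + 3)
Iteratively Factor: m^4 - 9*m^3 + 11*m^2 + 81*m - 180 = (m - 5)*(m^3 - 4*m^2 - 9*m + 36) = (m - 5)*(m + 3)*(m^2 - 7*m + 12) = (m - 5)*(m - 4)*(m + 3)*(m - 3)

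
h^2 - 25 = (h - 5)*(h + 5)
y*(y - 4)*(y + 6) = y^3 + 2*y^2 - 24*y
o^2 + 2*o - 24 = (o - 4)*(o + 6)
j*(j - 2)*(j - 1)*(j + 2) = j^4 - j^3 - 4*j^2 + 4*j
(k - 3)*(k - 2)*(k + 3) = k^3 - 2*k^2 - 9*k + 18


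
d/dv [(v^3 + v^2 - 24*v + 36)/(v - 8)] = (2*v^3 - 23*v^2 - 16*v + 156)/(v^2 - 16*v + 64)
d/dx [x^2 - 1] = 2*x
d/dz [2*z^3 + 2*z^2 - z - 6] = 6*z^2 + 4*z - 1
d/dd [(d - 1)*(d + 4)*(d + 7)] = 3*d^2 + 20*d + 17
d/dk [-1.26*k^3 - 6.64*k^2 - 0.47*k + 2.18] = -3.78*k^2 - 13.28*k - 0.47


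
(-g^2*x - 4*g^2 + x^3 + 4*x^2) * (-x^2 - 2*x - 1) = g^2*x^3 + 6*g^2*x^2 + 9*g^2*x + 4*g^2 - x^5 - 6*x^4 - 9*x^3 - 4*x^2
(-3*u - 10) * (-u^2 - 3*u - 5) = 3*u^3 + 19*u^2 + 45*u + 50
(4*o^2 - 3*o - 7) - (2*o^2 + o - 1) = 2*o^2 - 4*o - 6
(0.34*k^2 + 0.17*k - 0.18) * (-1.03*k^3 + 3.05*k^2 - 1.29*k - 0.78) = -0.3502*k^5 + 0.8619*k^4 + 0.2653*k^3 - 1.0335*k^2 + 0.0996*k + 0.1404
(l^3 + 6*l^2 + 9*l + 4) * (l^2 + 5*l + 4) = l^5 + 11*l^4 + 43*l^3 + 73*l^2 + 56*l + 16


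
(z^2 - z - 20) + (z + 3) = z^2 - 17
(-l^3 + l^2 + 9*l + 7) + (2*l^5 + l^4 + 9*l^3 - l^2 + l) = 2*l^5 + l^4 + 8*l^3 + 10*l + 7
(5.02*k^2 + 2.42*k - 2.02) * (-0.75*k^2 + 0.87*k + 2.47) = -3.765*k^4 + 2.5524*k^3 + 16.0198*k^2 + 4.22*k - 4.9894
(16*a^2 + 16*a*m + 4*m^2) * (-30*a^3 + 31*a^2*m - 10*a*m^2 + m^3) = -480*a^5 + 16*a^4*m + 216*a^3*m^2 - 20*a^2*m^3 - 24*a*m^4 + 4*m^5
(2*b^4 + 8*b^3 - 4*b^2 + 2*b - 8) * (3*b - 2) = 6*b^5 + 20*b^4 - 28*b^3 + 14*b^2 - 28*b + 16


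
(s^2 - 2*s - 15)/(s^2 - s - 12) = (s - 5)/(s - 4)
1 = 1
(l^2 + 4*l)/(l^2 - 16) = l/(l - 4)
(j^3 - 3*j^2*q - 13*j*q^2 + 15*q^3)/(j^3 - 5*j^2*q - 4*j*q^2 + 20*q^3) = (-j^2 - 2*j*q + 3*q^2)/(-j^2 + 4*q^2)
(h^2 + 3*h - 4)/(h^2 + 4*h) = (h - 1)/h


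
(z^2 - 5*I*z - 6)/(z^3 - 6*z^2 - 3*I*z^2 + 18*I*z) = (z - 2*I)/(z*(z - 6))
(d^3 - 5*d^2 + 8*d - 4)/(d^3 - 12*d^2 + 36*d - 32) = (d - 1)/(d - 8)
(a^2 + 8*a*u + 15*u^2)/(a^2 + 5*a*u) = (a + 3*u)/a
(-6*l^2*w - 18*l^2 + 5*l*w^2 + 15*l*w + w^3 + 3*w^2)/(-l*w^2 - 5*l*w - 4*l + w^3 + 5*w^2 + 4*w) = (6*l*w + 18*l + w^2 + 3*w)/(w^2 + 5*w + 4)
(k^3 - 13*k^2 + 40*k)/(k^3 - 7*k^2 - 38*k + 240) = k/(k + 6)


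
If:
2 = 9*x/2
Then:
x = 4/9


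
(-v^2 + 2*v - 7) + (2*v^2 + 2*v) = v^2 + 4*v - 7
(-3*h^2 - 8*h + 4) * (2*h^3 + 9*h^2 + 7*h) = -6*h^5 - 43*h^4 - 85*h^3 - 20*h^2 + 28*h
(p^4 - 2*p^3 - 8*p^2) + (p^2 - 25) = p^4 - 2*p^3 - 7*p^2 - 25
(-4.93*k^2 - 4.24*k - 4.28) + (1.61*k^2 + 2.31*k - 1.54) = -3.32*k^2 - 1.93*k - 5.82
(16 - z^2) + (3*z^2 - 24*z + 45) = 2*z^2 - 24*z + 61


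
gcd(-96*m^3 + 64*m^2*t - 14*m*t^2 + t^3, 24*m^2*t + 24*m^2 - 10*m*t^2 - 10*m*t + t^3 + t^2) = 24*m^2 - 10*m*t + t^2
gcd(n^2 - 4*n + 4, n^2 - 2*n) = n - 2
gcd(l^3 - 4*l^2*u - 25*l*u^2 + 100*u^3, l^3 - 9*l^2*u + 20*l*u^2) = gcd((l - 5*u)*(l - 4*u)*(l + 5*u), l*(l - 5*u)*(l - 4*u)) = l^2 - 9*l*u + 20*u^2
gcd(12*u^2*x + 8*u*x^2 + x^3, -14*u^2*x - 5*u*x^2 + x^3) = 2*u*x + x^2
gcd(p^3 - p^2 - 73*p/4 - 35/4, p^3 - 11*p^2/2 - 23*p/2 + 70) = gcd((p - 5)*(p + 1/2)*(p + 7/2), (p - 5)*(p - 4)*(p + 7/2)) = p^2 - 3*p/2 - 35/2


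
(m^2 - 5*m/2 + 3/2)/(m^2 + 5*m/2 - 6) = (m - 1)/(m + 4)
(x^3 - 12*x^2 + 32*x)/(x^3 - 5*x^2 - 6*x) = (-x^2 + 12*x - 32)/(-x^2 + 5*x + 6)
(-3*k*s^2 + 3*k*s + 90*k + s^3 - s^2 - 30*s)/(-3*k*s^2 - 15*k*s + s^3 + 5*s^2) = (s - 6)/s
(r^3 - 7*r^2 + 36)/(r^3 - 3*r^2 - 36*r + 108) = (r + 2)/(r + 6)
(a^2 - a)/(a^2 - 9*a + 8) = a/(a - 8)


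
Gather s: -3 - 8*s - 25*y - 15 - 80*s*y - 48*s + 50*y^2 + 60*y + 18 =s*(-80*y - 56) + 50*y^2 + 35*y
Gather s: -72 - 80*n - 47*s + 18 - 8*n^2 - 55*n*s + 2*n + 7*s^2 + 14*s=-8*n^2 - 78*n + 7*s^2 + s*(-55*n - 33) - 54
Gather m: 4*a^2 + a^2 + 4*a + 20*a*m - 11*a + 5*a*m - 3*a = 5*a^2 + 25*a*m - 10*a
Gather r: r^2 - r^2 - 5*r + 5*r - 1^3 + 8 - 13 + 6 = 0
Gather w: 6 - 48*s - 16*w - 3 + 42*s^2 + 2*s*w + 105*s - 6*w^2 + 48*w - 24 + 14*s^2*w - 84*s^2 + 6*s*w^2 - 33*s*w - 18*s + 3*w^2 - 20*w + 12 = -42*s^2 + 39*s + w^2*(6*s - 3) + w*(14*s^2 - 31*s + 12) - 9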